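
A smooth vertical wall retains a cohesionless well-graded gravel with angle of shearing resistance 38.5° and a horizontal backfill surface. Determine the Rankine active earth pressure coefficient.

K_a = (1 − sin φ)/(1 + sin φ) = (1 − sin 38.5°)/(1 + sin 38.5°) = 0.2327.

0.233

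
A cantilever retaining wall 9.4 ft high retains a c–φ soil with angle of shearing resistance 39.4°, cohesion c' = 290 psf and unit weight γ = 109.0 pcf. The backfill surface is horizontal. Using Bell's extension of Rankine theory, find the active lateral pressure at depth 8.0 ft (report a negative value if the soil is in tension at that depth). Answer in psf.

-79.3 psf

K_a = (1 − sin φ)/(1 + sin φ) = 0.2234.
σ_a = K_a γ z − 2c√K_a = 0.2234×109.0×8.0 − 2×290×0.4727 = -79.32 psf.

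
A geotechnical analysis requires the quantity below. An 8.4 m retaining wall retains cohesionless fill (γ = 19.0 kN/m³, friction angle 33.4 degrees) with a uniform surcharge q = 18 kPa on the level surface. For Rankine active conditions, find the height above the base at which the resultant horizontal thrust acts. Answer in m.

K_a = 0.2899.
Triangular part P₁ = ½K_aγH² = 194.3 at H/3 = 2.800 m; rectangular part P₂ = K_a q H = 43.84 at H/2 = 4.200 m.
ȳ = (P₁·2.800 + P₂·4.200)/(P₁+P₂) = 3.058 m.

3.06 m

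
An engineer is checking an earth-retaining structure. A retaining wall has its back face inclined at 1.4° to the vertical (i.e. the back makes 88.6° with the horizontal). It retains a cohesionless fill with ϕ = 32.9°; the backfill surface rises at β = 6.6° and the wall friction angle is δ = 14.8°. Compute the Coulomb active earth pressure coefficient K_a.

K_a = sin²(α+φ) / [sin²α · sin(α−δ) · (1 + √{sin(φ+δ)sin(φ−β) / (sin(α−δ)sin(α+β))})²].
With α = 88.6°, φ = 32.9°, δ = 14.8°, β = 6.6°: K_a = 0.3014.

0.301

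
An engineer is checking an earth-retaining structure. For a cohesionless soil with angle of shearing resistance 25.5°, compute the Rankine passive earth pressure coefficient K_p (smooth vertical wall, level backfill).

2.51

K_p = (1 + sin φ)/(1 − sin φ) = tan²(45° + 25.5°/2) = 2.512.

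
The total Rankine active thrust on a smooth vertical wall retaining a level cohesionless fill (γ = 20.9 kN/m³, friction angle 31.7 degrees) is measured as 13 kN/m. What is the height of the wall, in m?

K_a = 0.3111. P_a = ½ K_a γ H² ⇒ H = √(2P_a/(K_a γ)).
H = √(2×13/(0.3111×20.9)) = 2.000 m.

2.00 m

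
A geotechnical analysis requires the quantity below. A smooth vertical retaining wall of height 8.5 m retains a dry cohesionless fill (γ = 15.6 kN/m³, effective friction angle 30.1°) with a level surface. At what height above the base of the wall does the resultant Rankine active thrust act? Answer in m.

2.83 m

K_a = 0.3320.
The pressure distribution is triangular, so the resultant acts at H/3 above the base = 8.5/3 = 2.833 m.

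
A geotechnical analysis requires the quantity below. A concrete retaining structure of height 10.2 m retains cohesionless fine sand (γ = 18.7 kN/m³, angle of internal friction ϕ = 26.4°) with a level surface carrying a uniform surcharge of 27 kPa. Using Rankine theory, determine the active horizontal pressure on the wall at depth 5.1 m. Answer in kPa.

47.0 kPa

K_a = (1 − sin φ)/(1 + sin φ) = 0.3844.
σ_v = γz + q = 18.7 × 5.1 + 27 = 122.4 kPa.
σ_h = K_a σ_v = 0.3844 × 122.4 = 47.04 kPa.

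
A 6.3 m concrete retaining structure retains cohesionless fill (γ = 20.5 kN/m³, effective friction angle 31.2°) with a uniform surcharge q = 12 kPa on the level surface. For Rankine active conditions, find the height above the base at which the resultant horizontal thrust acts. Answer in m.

K_a = 0.3175.
Triangular part P₁ = ½K_aγH² = 129.2 at H/3 = 2.100 m; rectangular part P₂ = K_a q H = 24.00 at H/2 = 3.150 m.
ȳ = (P₁·2.100 + P₂·3.150)/(P₁+P₂) = 2.265 m.

2.26 m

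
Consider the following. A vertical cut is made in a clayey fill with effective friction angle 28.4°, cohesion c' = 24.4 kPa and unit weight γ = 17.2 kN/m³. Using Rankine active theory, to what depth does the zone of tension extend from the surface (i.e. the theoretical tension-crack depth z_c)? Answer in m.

K_a = tan²(45° − 28.4°/2) = 0.3554; √K_a = 0.5961.
The active pressure is zero where K_a γ z = 2c√K_a, so z_c = 2c/(γ√K_a) = 2×24.4/(17.2×0.5961) = 4.759 m.

4.76 m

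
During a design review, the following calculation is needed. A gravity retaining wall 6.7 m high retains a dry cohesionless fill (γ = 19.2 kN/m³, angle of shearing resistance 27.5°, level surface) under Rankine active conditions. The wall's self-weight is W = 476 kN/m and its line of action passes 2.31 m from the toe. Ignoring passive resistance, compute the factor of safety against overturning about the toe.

3.10

K_a = tan²(45° − 27.5°/2) = 0.3682.
P_a = ½K_aγH² = 0.5×0.3682×19.2×6.7² = 158.7 kN/m, acting at H/3 = 2.233 m above the base.
Overturning moment M_o = P_a × H/3 = 158.7 × 2.233 = 354.4.
Resisting moment M_r = W × 2.31 = 476 × 2.31 = 1100.
FS_overturning = M_r/M_o = 1100/354.4 = 3.103.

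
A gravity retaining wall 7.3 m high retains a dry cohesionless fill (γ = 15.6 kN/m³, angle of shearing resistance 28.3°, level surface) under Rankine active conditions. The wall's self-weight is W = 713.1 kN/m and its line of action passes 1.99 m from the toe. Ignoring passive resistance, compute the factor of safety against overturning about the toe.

3.93

K_a = tan²(45° − 28.3°/2) = 0.3568.
P_a = ½K_aγH² = 0.5×0.3568×15.6×7.3² = 148.3 kN/m, acting at H/3 = 2.433 m above the base.
Overturning moment M_o = P_a × H/3 = 148.3 × 2.433 = 360.9.
Resisting moment M_r = W × 1.99 = 713.1 × 1.99 = 1419.
FS_overturning = M_r/M_o = 1419/360.9 = 3.933.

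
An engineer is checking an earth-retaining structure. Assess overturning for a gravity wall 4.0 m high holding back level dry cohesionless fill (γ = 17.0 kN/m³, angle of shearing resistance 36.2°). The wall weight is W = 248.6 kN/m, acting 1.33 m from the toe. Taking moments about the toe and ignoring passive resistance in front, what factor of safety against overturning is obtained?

K_a = tan²(45° − 36.2°/2) = 0.2574.
P_a = ½K_aγH² = 0.5×0.2574×17.0×4.0² = 35.00 kN/m, acting at H/3 = 1.333 m above the base.
Overturning moment M_o = P_a × H/3 = 35.00 × 1.333 = 46.67.
Resisting moment M_r = W × 1.33 = 248.6 × 1.33 = 330.6.
FS_overturning = M_r/M_o = 330.6/46.67 = 7.084.

7.08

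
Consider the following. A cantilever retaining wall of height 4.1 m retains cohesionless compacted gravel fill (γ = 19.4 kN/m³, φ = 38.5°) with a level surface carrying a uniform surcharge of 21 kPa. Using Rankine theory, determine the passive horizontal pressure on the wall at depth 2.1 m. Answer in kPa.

K_p = (1 + sin φ)/(1 − sin φ) = 4.298.
σ_v = γz + q = 19.4 × 2.1 + 21 = 61.74 kPa.
σ_h = K_p σ_v = 4.298 × 61.74 = 265.4 kPa.

265 kPa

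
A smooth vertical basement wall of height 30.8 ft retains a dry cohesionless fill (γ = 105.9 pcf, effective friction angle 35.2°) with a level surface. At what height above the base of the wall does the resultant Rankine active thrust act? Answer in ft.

10.3 ft

K_a = 0.2687.
The pressure distribution is triangular, so the resultant acts at H/3 above the base = 30.8/3 = 10.27 ft.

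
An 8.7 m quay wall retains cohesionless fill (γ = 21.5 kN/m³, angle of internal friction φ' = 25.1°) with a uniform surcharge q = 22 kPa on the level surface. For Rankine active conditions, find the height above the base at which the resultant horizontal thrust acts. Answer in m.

K_a = 0.4043.
Triangular part P₁ = ½K_aγH² = 329.0 at H/3 = 2.900 m; rectangular part P₂ = K_a q H = 77.38 at H/2 = 4.350 m.
ȳ = (P₁·2.900 + P₂·4.350)/(P₁+P₂) = 3.176 m.

3.18 m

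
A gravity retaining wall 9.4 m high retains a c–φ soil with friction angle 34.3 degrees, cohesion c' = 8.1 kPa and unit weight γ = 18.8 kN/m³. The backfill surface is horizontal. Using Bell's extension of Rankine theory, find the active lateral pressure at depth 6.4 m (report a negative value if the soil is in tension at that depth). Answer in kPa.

25.0 kPa

K_a = (1 − sin φ)/(1 + sin φ) = 0.2792.
σ_a = K_a γ z − 2c√K_a = 0.2792×18.8×6.4 − 2×8.1×0.5284 = 25.03 kPa.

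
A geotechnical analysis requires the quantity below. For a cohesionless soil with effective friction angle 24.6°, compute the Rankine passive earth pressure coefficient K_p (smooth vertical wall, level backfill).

2.43

K_p = (1 + sin φ)/(1 − sin φ) = tan²(45° + 24.6°/2) = 2.426.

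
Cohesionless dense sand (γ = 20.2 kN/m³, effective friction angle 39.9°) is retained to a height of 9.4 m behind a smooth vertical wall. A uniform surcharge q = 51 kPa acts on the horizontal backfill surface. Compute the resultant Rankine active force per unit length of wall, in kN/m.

300 kN/m

K_a = tan²(45° − φ/2) = 0.2184.
Soil triangle: ½ K_a γ H² = 0.5×0.2184×20.2×9.4² = 194.9 kN/m.
Surcharge rectangle: K_a q H = 0.2184×51×9.4 = 104.7 kN/m.
Total = 194.9 + 104.7 = 299.7 kN/m.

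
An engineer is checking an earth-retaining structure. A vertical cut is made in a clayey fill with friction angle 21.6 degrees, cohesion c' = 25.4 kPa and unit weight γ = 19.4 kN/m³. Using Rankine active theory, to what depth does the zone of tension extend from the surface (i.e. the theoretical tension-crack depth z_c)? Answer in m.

K_a = tan²(45° − 21.6°/2) = 0.4619; √K_a = 0.6796.
The active pressure is zero where K_a γ z = 2c√K_a, so z_c = 2c/(γ√K_a) = 2×25.4/(19.4×0.6796) = 3.853 m.

3.85 m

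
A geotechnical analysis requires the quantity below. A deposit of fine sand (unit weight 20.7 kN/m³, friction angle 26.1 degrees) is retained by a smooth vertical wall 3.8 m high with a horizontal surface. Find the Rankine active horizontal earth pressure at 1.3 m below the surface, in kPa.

10.5 kPa

K_a = (1 − sin φ)/(1 + sin φ) = 0.3889.
σ_h = K_a γ z = 0.3889 × 20.7 × 1.3 = 10.47 kPa.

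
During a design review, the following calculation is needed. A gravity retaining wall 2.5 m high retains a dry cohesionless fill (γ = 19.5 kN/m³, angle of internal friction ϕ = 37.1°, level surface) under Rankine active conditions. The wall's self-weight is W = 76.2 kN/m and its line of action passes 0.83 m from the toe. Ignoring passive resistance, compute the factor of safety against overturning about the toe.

K_a = tan²(45° − 37.1°/2) = 0.2475.
P_a = ½K_aγH² = 0.5×0.2475×19.5×2.5² = 15.08 kN/m, acting at H/3 = 0.8333 m above the base.
Overturning moment M_o = P_a × H/3 = 15.08 × 0.8333 = 12.57.
Resisting moment M_r = W × 0.83 = 76.2 × 0.83 = 63.25.
FS_overturning = M_r/M_o = 63.25/12.57 = 5.032.

5.03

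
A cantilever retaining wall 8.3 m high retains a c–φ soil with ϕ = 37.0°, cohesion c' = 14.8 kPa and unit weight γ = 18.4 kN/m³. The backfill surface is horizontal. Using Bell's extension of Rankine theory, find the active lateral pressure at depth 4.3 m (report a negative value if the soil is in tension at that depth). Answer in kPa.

K_a = (1 − sin φ)/(1 + sin φ) = 0.2486.
σ_a = K_a γ z − 2c√K_a = 0.2486×18.4×4.3 − 2×14.8×0.4986 = 4.910 kPa.

4.91 kPa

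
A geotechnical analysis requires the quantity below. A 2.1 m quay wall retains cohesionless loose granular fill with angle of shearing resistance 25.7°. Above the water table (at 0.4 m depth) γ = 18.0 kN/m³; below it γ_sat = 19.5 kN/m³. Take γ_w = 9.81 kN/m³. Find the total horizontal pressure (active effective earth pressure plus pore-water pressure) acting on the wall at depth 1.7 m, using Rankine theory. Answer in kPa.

K_a = (1 − sin φ)/(1 + sin φ) = 0.3950.
γ' = 19.5 − 9.81 = 9.690 kN/m³.
Effective vertical stress at 1.7 m: σ'_v = 18.0×0.4 + 9.690×1.30 = 19.80 kPa.
σ'_h = K_a σ'_v = 0.3950 × 19.80 = 7.820 kPa; u = γ_w × 1.30 = 12.75 kPa.
Total σ_h = 7.820 + 12.75 = 20.57 kPa.

20.6 kPa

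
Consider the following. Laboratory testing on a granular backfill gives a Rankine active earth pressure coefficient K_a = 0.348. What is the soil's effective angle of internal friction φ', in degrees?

K_a = tan²(45° − φ/2) ⇒ 45° − φ/2 = arctan(√0.348) = 30.54°.
φ = 2(45° − 30.54°) = 28.93°.

28.9°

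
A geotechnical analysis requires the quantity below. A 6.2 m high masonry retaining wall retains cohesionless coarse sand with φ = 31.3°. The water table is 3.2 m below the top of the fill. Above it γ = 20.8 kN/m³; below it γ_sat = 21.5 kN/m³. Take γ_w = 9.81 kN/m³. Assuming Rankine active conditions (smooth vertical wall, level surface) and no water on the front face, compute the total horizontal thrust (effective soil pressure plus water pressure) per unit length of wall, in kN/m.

K_a = tan²(45° − φ/2) = 0.3162.
γ' = 21.5 − 9.81 = 11.69 kN/m³. Depth below WT = 3.0 m.
σ'_h at WT = K_a γ d_w = 21.05 kPa; at base = 21.05 + K_a γ' × 3.0 = 32.14 kPa.
P₁ (0–3.2 m) = ½×21.05×3.2 = 33.67. P₂ (3.2–6.2 m) = ½(21.05+32.14)×3.0 = 79.77.
P_w = ½ γ_w h₂² = 0.5×9.81×3.0² = 44.14. Total = 33.67+79.77+44.14 = 157.6 kN/m.

158 kN/m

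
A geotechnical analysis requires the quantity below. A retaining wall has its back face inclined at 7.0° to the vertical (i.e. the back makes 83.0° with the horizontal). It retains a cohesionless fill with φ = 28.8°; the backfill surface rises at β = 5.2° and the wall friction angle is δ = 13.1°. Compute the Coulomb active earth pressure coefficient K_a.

0.396

K_a = sin²(α+φ) / [sin²α · sin(α−δ) · (1 + √{sin(φ+δ)sin(φ−β) / (sin(α−δ)sin(α+β))})²].
With α = 83.0°, φ = 28.8°, δ = 13.1°, β = 5.2°: K_a = 0.3961.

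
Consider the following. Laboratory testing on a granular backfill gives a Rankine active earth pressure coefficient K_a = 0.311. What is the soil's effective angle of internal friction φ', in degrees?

31.7°

K_a = tan²(45° − φ/2) ⇒ 45° − φ/2 = arctan(√0.311) = 29.15°.
φ = 2(45° − 29.15°) = 31.71°.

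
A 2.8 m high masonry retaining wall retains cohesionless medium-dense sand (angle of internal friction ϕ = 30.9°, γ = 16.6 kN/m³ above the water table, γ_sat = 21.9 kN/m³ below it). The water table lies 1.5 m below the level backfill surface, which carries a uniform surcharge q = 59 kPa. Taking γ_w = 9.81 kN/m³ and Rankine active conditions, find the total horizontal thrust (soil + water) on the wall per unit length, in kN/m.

K_a = tan²(45° − φ/2) = 0.3214.
γ' = 21.9 − 9.81 = 12.09 kN/m³. h₂ = H − d_w = 1.3 m.
σ'_h: at surface K_a·q = 18.96; at WT K_a(q+γd_w) = 26.97; at base K_a(q+γd_w+γ'h₂) = 32.02 kPa.
P₁ = ½(18.96+26.97)×1.5 = 34.45; P₂ = ½(26.97+32.02)×1.3 = 38.34; P_w = ½γ_w h₂² = 8.289.
Total = 34.45+38.34+8.289 = 81.08 kN/m.

81.1 kN/m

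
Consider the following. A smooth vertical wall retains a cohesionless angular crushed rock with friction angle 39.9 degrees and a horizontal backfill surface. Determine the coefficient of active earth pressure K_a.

0.218

K_a = (1 − sin φ)/(1 + sin φ) = (1 − sin 39.9°)/(1 + sin 39.9°) = 0.2184.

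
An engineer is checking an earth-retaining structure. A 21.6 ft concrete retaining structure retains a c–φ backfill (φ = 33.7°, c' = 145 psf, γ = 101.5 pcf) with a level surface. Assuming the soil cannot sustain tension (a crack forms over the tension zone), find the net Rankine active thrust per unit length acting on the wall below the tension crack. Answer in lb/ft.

3840 lb/ft

K_a = 0.2863; √K_a = 0.5351.
Tension-crack depth z_c = 2c/(γ√K_a) = 2×145/(101.5×0.5351) = 5.340 ft.
σ_a at base = K_a γ H − 2c√K_a = 0.2863×101.5×21.6 − 2×145×0.5351 = 472.5 psf.
P_a = ½ × 472.5 × (H − z_c) = 0.5×472.5×16.26 = 3842 lb/ft.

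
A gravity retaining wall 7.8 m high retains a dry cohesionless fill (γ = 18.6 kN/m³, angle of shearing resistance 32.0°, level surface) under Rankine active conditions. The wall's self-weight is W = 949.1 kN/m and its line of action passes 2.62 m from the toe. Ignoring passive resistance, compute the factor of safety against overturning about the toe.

5.50

K_a = tan²(45° − 32.0°/2) = 0.3073.
P_a = ½K_aγH² = 0.5×0.3073×18.6×7.8² = 173.9 kN/m, acting at H/3 = 2.600 m above the base.
Overturning moment M_o = P_a × H/3 = 173.9 × 2.600 = 452.0.
Resisting moment M_r = W × 2.62 = 949.1 × 2.62 = 2487.
FS_overturning = M_r/M_o = 2487/452.0 = 5.501.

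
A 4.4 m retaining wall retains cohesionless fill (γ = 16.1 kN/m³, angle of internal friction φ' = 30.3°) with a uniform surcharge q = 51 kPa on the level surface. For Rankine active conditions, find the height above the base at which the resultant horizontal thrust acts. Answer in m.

1.90 m

K_a = 0.3293.
Triangular part P₁ = ½K_aγH² = 51.32 at H/3 = 1.467 m; rectangular part P₂ = K_a q H = 73.90 at H/2 = 2.200 m.
ȳ = (P₁·1.467 + P₂·2.200)/(P₁+P₂) = 1.899 m.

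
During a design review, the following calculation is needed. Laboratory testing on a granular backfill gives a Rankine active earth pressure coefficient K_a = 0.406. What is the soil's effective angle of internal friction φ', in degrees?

K_a = tan²(45° − φ/2) ⇒ 45° − φ/2 = arctan(√0.406) = 32.50°.
φ = 2(45° − 32.50°) = 24.99°.

25.0°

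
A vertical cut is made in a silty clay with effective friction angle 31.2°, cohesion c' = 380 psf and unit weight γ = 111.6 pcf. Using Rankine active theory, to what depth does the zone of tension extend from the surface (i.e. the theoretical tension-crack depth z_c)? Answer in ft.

K_a = tan²(45° − 31.2°/2) = 0.3175; √K_a = 0.5635.
The active pressure is zero where K_a γ z = 2c√K_a, so z_c = 2c/(γ√K_a) = 2×380/(111.6×0.5635) = 12.09 ft.

12.1 ft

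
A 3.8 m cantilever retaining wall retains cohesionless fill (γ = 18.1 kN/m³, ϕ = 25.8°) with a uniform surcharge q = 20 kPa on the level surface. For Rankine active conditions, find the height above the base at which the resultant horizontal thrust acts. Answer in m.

K_a = 0.3935.
Triangular part P₁ = ½K_aγH² = 51.42 at H/3 = 1.267 m; rectangular part P₂ = K_a q H = 29.91 at H/2 = 1.900 m.
ȳ = (P₁·1.267 + P₂·1.900)/(P₁+P₂) = 1.500 m.

1.50 m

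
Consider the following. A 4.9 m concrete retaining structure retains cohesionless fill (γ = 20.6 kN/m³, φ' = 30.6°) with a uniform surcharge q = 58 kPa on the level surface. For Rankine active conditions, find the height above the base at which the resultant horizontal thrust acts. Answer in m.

K_a = 0.3253.
Triangular part P₁ = ½K_aγH² = 80.46 at H/3 = 1.633 m; rectangular part P₂ = K_a q H = 92.46 at H/2 = 2.450 m.
ȳ = (P₁·1.633 + P₂·2.450)/(P₁+P₂) = 2.070 m.

2.07 m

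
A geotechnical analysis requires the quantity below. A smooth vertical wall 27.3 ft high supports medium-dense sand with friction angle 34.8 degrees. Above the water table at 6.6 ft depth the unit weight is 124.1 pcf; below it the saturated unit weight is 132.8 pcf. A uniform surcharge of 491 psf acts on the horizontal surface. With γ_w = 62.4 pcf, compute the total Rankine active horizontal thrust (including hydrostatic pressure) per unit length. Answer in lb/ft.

26500 lb/ft

K_a = tan²(45° − φ/2) = 0.2733.
γ' = 132.8 − 62.4 = 70.40 pcf. h₂ = H − d_w = 20.7 ft.
σ'_h: at surface K_a·q = 134.2; at WT K_a(q+γd_w) = 358.0; at base K_a(q+γd_w+γ'h₂) = 756.3 psf.
P₁ = ½(134.2+358.0)×6.6 = 1624; P₂ = ½(358.0+756.3)×20.7 = 11530; P_w = ½γ_w h₂² = 13370.
Total = 1624+11530+13370 = 26530 lb/ft.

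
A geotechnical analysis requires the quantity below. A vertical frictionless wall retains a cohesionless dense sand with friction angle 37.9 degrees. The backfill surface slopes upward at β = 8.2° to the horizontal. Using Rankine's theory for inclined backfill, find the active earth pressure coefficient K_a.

K_a = cos β · (cos β − √(cos²β − cos²φ)) / (cos β + √(cos²β − cos²φ)).
cos β = 0.9898, cos φ = 0.7891, √(cos²β − cos²φ) = 0.5975.
K_a = 0.9898 × (0.9898 − 0.5975)/(0.9898 + 0.5975) = 0.2446.

0.245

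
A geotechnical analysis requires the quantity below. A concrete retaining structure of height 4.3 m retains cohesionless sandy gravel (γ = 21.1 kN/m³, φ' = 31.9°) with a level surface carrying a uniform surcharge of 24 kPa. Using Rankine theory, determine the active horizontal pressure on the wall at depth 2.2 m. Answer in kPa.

K_a = (1 − sin φ)/(1 + sin φ) = 0.3085.
σ_v = γz + q = 21.1 × 2.2 + 24 = 70.42 kPa.
σ_h = K_a σ_v = 0.3085 × 70.42 = 21.73 kPa.

21.7 kPa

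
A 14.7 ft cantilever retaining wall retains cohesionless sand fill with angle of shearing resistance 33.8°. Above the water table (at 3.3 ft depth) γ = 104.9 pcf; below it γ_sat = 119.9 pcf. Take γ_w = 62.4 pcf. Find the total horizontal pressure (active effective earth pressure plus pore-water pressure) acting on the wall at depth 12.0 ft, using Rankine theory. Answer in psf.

784 psf

K_a = (1 − sin φ)/(1 + sin φ) = 0.2851.
γ' = 119.9 − 62.4 = 57.50 pcf.
Effective vertical stress at 12.0 ft: σ'_v = 104.9×3.3 + 57.50×8.70 = 846.4 psf.
σ'_h = K_a σ'_v = 0.2851 × 846.4 = 241.3 psf; u = γ_w × 8.70 = 542.9 psf.
Total σ_h = 241.3 + 542.9 = 784.2 psf.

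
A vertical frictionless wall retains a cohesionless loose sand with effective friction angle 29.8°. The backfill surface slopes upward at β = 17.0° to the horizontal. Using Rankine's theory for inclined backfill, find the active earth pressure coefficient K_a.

K_a = cos β · (cos β − √(cos²β − cos²φ)) / (cos β + √(cos²β − cos²φ)).
cos β = 0.9563, cos φ = 0.8678, √(cos²β − cos²φ) = 0.4019.
K_a = 0.9563 × (0.9563 − 0.4019)/(0.9563 + 0.4019) = 0.3904.

0.390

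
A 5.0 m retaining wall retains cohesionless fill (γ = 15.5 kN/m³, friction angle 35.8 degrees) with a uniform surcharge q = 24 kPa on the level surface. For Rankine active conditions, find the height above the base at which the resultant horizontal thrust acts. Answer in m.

1.99 m

K_a = 0.2619.
Triangular part P₁ = ½K_aγH² = 50.74 at H/3 = 1.667 m; rectangular part P₂ = K_a q H = 31.42 at H/2 = 2.500 m.
ȳ = (P₁·1.667 + P₂·2.500)/(P₁+P₂) = 1.985 m.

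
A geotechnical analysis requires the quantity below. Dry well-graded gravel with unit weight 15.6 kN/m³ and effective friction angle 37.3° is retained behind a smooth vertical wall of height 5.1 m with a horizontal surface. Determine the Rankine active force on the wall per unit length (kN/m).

49.8 kN/m

K_a = tan²(45° − φ/2) = 0.2453.
P_a = ½ K_a γ H² = 0.5 × 0.2453 × 15.6 × 5.1² = 49.77 kN/m.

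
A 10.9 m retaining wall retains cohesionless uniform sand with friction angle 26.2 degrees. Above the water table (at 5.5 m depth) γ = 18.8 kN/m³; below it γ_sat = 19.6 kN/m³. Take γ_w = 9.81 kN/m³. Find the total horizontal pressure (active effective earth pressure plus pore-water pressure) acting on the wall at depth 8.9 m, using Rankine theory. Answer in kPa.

86.3 kPa

K_a = (1 − sin φ)/(1 + sin φ) = 0.3874.
γ' = 19.6 − 9.81 = 9.790 kN/m³.
Effective vertical stress at 8.9 m: σ'_v = 18.8×5.5 + 9.790×3.40 = 136.7 kPa.
σ'_h = K_a σ'_v = 0.3874 × 136.7 = 52.96 kPa; u = γ_w × 3.40 = 33.35 kPa.
Total σ_h = 52.96 + 33.35 = 86.31 kPa.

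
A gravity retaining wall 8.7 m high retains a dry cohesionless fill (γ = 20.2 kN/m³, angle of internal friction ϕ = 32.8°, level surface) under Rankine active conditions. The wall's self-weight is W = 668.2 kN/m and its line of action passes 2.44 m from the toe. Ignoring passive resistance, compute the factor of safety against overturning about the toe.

2.47

K_a = tan²(45° − 32.8°/2) = 0.2973.
P_a = ½K_aγH² = 0.5×0.2973×20.2×8.7² = 227.2 kN/m, acting at H/3 = 2.900 m above the base.
Overturning moment M_o = P_a × H/3 = 227.2 × 2.900 = 659.0.
Resisting moment M_r = W × 2.44 = 668.2 × 2.44 = 1630.
FS_overturning = M_r/M_o = 1630/659.0 = 2.474.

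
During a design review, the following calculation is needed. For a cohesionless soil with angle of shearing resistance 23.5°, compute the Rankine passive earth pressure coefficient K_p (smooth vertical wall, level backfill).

K_p = (1 + sin φ)/(1 − sin φ) = tan²(45° + 23.5°/2) = 2.326.

2.33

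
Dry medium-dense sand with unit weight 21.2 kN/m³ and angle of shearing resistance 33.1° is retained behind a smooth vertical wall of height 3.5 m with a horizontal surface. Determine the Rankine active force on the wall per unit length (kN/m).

K_a = tan²(45° − φ/2) = 0.2936.
P_a = ½ K_a γ H² = 0.5 × 0.2936 × 21.2 × 3.5² = 38.12 kN/m.

38.1 kN/m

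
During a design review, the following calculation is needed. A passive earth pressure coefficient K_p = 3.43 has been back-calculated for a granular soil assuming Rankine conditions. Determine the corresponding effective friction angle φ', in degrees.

K_p = (1+sin φ)/(1−sin φ) ⇒ sin φ = (K_p − 1)/(K_p + 1) = 0.5485.
φ = arcsin(0.5485) = 33.27°.

33.3°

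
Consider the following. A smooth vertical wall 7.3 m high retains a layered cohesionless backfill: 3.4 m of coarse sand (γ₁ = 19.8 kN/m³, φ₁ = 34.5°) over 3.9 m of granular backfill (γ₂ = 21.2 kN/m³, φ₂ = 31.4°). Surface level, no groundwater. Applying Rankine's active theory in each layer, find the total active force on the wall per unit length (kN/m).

K_a1 = tan²(45°−34.5°/2) = 0.2768; K_a2 = tan²(45°−31.4°/2) = 0.3149.
Layer 1: σ at base = K_a1 γ₁ h₁ = 18.63 kPa; P₁ = ½×18.63×3.4 = 31.68.
Layer 2: σ_v at top = γ₁h₁ = 67.32; σ_h top = K_a2×67.32 = 21.20; σ_h base = K_a2×(67.32+21.2×3.9) = 47.24.
P₂ = ½(21.20+47.24)×3.9 = 133.5. Total P_a = 31.68+133.5 = 165.1 kN/m.

165 kN/m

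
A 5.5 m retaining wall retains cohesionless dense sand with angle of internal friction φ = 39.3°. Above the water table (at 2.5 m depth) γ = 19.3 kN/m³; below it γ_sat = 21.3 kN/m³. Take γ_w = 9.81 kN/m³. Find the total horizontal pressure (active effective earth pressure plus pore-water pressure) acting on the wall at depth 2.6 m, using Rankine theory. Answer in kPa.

12.1 kPa

K_a = (1 − sin φ)/(1 + sin φ) = 0.2245.
γ' = 21.3 − 9.81 = 11.49 kN/m³.
Effective vertical stress at 2.6 m: σ'_v = 19.3×2.5 + 11.49×0.100 = 49.40 kPa.
σ'_h = K_a σ'_v = 0.2245 × 49.40 = 11.09 kPa; u = γ_w × 0.100 = 0.9810 kPa.
Total σ_h = 11.09 + 0.9810 = 12.07 kPa.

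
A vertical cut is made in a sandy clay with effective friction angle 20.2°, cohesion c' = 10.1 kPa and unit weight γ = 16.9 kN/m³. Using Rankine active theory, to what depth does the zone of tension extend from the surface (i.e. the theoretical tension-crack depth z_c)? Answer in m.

1.71 m

K_a = tan²(45° − 20.2°/2) = 0.4867; √K_a = 0.6976.
The active pressure is zero where K_a γ z = 2c√K_a, so z_c = 2c/(γ√K_a) = 2×10.1/(16.9×0.6976) = 1.713 m.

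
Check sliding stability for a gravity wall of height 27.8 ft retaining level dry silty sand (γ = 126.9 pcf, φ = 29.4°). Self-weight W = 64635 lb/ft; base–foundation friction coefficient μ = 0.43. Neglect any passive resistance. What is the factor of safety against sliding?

1.66

K_a = tan²(45° − 29.4°/2) = 0.3415.
P_a = ½K_aγH² = 0.5×0.3415×126.9×27.8² = 16740 lb/ft, acting at H/3 = 9.267 ft above the base.
FS_sliding = μW / P_a = 0.43×64635 / 16740 = 1.660.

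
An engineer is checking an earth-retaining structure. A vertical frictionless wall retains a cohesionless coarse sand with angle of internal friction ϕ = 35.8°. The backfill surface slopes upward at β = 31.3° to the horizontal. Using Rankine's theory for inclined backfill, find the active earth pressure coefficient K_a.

K_a = cos β · (cos β − √(cos²β − cos²φ)) / (cos β + √(cos²β − cos²φ)).
cos β = 0.8545, cos φ = 0.8111, √(cos²β − cos²φ) = 0.2688.
K_a = 0.8545 × (0.8545 − 0.2688)/(0.8545 + 0.2688) = 0.4455.

0.445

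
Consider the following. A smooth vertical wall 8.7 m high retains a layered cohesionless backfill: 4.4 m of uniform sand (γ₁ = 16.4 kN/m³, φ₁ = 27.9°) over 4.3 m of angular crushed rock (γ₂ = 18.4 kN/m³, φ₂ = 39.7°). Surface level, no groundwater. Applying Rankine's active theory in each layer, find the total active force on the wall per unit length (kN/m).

163 kN/m

K_a1 = tan²(45°−27.9°/2) = 0.3625; K_a2 = tan²(45°−39.7°/2) = 0.2204.
Layer 1: σ at base = K_a1 γ₁ h₁ = 26.16 kPa; P₁ = ½×26.16×4.4 = 57.54.
Layer 2: σ_v at top = γ₁h₁ = 72.16; σ_h top = K_a2×72.16 = 15.91; σ_h base = K_a2×(72.16+18.4×4.3) = 33.35.
P₂ = ½(15.91+33.35)×4.3 = 105.9. Total P_a = 57.54+105.9 = 163.4 kN/m.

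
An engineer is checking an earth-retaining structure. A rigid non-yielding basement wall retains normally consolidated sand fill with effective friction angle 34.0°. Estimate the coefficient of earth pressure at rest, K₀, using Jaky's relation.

K₀ = 1 − sin φ' = 1 − sin 34.0° = 0.4408.

0.441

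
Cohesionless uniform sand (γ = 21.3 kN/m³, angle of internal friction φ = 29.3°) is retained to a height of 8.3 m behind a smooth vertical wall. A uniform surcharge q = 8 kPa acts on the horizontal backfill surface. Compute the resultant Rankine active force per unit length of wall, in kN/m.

274 kN/m

K_a = tan²(45° − φ/2) = 0.3428.
Soil triangle: ½ K_a γ H² = 0.5×0.3428×21.3×8.3² = 251.5 kN/m.
Surcharge rectangle: K_a q H = 0.3428×8×8.3 = 22.76 kN/m.
Total = 251.5 + 22.76 = 274.3 kN/m.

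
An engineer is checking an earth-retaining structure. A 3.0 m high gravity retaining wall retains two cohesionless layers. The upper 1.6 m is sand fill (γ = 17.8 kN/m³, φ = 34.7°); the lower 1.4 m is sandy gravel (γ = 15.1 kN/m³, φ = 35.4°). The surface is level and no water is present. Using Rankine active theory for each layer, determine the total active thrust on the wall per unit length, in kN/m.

20.8 kN/m

K_a1 = tan²(45°−34.7°/2) = 0.2745; K_a2 = tan²(45°−35.4°/2) = 0.2664.
Layer 1: σ at base = K_a1 γ₁ h₁ = 7.817 kPa; P₁ = ½×7.817×1.6 = 6.254.
Layer 2: σ_v at top = γ₁h₁ = 28.48; σ_h top = K_a2×28.48 = 7.587; σ_h base = K_a2×(28.48+15.1×1.4) = 13.22.
P₂ = ½(7.587+13.22)×1.4 = 14.56. Total P_a = 6.254+14.56 = 20.82 kN/m.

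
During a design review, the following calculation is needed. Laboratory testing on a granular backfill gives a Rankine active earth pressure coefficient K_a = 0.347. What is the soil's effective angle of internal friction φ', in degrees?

K_a = tan²(45° − φ/2) ⇒ 45° − φ/2 = arctan(√0.347) = 30.50°.
φ = 2(45° − 30.50°) = 29.00°.

29.0°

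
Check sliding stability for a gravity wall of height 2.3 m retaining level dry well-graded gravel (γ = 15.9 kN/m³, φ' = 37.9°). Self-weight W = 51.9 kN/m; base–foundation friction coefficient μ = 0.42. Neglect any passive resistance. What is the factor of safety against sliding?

2.17

K_a = tan²(45° − 37.9°/2) = 0.2389.
P_a = ½K_aγH² = 0.5×0.2389×15.9×2.3² = 10.05 kN/m, acting at H/3 = 0.7667 m above the base.
FS_sliding = μW / P_a = 0.42×51.9 / 10.05 = 2.169.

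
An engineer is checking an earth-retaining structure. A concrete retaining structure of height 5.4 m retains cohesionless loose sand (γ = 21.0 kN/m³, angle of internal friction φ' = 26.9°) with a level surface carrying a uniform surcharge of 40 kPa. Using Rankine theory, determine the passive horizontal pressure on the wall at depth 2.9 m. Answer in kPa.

K_p = (1 + sin φ)/(1 − sin φ) = 2.653.
σ_v = γz + q = 21.0 × 2.9 + 40 = 100.9 kPa.
σ_h = K_p σ_v = 2.653 × 100.9 = 267.6 kPa.

268 kPa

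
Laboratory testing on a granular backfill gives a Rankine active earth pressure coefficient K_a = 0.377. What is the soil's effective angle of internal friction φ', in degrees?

K_a = tan²(45° − φ/2) ⇒ 45° − φ/2 = arctan(√0.377) = 31.55°.
φ = 2(45° − 31.55°) = 26.90°.

26.9°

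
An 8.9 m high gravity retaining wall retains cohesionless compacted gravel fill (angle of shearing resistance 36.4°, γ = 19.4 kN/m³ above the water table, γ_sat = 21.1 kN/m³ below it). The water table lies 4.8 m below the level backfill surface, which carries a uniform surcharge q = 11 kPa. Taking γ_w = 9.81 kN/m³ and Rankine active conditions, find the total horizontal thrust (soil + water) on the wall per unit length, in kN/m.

286 kN/m

K_a = tan²(45° − φ/2) = 0.2552.
γ' = 21.1 − 9.81 = 11.29 kN/m³. h₂ = H − d_w = 4.1 m.
σ'_h: at surface K_a·q = 2.807; at WT K_a(q+γd_w) = 26.57; at base K_a(q+γd_w+γ'h₂) = 38.38 kPa.
P₁ = ½(2.807+26.57)×4.8 = 70.50; P₂ = ½(26.57+38.38)×4.1 = 133.1; P_w = ½γ_w h₂² = 82.45.
Total = 70.50+133.1+82.45 = 286.1 kN/m.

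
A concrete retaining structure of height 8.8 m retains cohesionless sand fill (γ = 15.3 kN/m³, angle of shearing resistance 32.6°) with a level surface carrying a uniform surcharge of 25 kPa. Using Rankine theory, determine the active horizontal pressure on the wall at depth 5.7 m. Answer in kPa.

K_a = (1 − sin φ)/(1 + sin φ) = 0.2997.
σ_v = γz + q = 15.3 × 5.7 + 25 = 112.2 kPa.
σ_h = K_a σ_v = 0.2997 × 112.2 = 33.63 kPa.

33.6 kPa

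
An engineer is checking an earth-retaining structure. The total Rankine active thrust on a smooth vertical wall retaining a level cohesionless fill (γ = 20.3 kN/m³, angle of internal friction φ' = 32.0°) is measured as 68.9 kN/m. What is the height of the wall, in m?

K_a = 0.3073. P_a = ½ K_a γ H² ⇒ H = √(2P_a/(K_a γ)).
H = √(2×68.9/(0.3073×20.3)) = 4.700 m.

4.70 m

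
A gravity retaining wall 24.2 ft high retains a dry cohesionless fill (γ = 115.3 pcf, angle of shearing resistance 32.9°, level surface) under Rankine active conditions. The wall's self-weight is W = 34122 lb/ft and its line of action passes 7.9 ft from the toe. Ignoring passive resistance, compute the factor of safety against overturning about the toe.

3.34

K_a = tan²(45° − 32.9°/2) = 0.2960.
P_a = ½K_aγH² = 0.5×0.2960×115.3×24.2² = 9995 lb/ft, acting at H/3 = 8.067 ft above the base.
Overturning moment M_o = P_a × H/3 = 9995 × 8.067 = 80620.
Resisting moment M_r = W × 7.9 = 34122 × 7.9 = 269600.
FS_overturning = M_r/M_o = 269600/80620 = 3.344.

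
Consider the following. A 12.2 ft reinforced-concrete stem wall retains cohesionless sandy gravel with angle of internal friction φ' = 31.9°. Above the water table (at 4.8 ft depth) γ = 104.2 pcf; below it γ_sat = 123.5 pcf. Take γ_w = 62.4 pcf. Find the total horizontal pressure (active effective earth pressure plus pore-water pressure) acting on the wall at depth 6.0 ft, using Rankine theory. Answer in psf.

K_a = (1 − sin φ)/(1 + sin φ) = 0.3085.
γ' = 123.5 − 62.4 = 61.10 pcf.
Effective vertical stress at 6.0 ft: σ'_v = 104.2×4.8 + 61.10×1.20 = 573.5 psf.
σ'_h = K_a σ'_v = 0.3085 × 573.5 = 176.9 psf; u = γ_w × 1.20 = 74.88 psf.
Total σ_h = 176.9 + 74.88 = 251.8 psf.

252 psf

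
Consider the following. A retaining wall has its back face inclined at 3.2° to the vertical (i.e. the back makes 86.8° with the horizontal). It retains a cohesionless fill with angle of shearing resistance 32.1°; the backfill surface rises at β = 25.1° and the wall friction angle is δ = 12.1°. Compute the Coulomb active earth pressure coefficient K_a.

K_a = sin²(α+φ) / [sin²α · sin(α−δ) · (1 + √{sin(φ+δ)sin(φ−β) / (sin(α−δ)sin(α+β))})²].
With α = 86.8°, φ = 32.1°, δ = 12.1°, β = 25.1°: K_a = 0.4658.

0.466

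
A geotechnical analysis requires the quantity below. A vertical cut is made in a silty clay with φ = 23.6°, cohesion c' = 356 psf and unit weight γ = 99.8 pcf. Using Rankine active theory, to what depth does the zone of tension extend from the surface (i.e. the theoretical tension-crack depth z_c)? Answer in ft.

K_a = tan²(45° − 23.6°/2) = 0.4282; √K_a = 0.6544.
The active pressure is zero where K_a γ z = 2c√K_a, so z_c = 2c/(γ√K_a) = 2×356/(99.8×0.6544) = 10.90 ft.

10.9 ft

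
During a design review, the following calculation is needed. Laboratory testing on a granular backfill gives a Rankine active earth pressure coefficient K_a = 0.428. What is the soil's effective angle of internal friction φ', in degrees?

K_a = tan²(45° − φ/2) ⇒ 45° − φ/2 = arctan(√0.428) = 33.19°.
φ = 2(45° − 33.19°) = 23.61°.

23.6°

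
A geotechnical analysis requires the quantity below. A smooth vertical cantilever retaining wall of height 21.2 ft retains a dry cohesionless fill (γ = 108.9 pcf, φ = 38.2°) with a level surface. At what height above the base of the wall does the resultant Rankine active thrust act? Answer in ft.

K_a = 0.2358.
The pressure distribution is triangular, so the resultant acts at H/3 above the base = 21.2/3 = 7.067 ft.

7.07 ft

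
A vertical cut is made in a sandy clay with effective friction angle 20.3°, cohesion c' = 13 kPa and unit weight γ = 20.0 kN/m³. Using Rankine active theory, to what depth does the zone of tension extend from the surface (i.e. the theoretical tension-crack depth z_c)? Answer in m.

K_a = tan²(45° − 20.3°/2) = 0.4849; √K_a = 0.6963.
The active pressure is zero where K_a γ z = 2c√K_a, so z_c = 2c/(γ√K_a) = 2×13/(20.0×0.6963) = 1.867 m.

1.87 m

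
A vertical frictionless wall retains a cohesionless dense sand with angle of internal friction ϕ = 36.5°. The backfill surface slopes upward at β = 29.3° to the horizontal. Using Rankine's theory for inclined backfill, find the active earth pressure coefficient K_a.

K_a = cos β · (cos β − √(cos²β − cos²φ)) / (cos β + √(cos²β − cos²φ)).
cos β = 0.8721, cos φ = 0.8039, √(cos²β − cos²φ) = 0.3381.
K_a = 0.8721 × (0.8721 − 0.3381)/(0.8721 + 0.3381) = 0.3848.

0.385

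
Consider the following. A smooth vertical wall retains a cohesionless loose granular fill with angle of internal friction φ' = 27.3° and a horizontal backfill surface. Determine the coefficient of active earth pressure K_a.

0.371

K_a = (1 − sin φ)/(1 + sin φ) = (1 − sin 27.3°)/(1 + sin 27.3°) = 0.3711.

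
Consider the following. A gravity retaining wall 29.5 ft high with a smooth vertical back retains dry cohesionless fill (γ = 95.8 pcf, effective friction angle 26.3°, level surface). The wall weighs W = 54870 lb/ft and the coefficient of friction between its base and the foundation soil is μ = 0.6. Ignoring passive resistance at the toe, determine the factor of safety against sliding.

K_a = tan²(45° − 26.3°/2) = 0.3859.
P_a = ½K_aγH² = 0.5×0.3859×95.8×29.5² = 16090 lb/ft, acting at H/3 = 9.833 ft above the base.
FS_sliding = μW / P_a = 0.6×54870 / 16090 = 2.046.

2.05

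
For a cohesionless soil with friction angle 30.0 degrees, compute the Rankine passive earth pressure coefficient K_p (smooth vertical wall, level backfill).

K_p = (1 + sin φ)/(1 − sin φ) = tan²(45° + 30.0°/2) = 3.000.

3.00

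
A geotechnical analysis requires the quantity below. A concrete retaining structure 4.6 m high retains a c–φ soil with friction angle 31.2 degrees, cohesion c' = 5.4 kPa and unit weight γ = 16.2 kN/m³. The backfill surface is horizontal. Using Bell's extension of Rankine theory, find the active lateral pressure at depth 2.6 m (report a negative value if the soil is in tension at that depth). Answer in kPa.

7.29 kPa

K_a = (1 − sin φ)/(1 + sin φ) = 0.3175.
σ_a = K_a γ z − 2c√K_a = 0.3175×16.2×2.6 − 2×5.4×0.5635 = 7.288 kPa.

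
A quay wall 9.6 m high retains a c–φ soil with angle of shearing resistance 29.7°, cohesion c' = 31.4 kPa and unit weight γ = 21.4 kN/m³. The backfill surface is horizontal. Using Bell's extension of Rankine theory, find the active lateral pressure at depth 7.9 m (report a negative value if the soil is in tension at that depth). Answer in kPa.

K_a = (1 − sin φ)/(1 + sin φ) = 0.3374.
σ_a = K_a γ z − 2c√K_a = 0.3374×21.4×7.9 − 2×31.4×0.5808 = 20.56 kPa.

20.6 kPa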